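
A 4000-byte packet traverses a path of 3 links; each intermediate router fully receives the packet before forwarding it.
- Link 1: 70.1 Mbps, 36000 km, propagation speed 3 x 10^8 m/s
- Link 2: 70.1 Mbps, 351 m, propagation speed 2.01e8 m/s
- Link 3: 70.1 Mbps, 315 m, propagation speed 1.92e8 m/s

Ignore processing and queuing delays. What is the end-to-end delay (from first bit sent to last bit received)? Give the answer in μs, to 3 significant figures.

121000 μs

L = 4000 × 8 = 32000 bits.
Transmission delay per hop = L/R = 32000/70100000 = 456.491 μs; 3 hops → 1369.47 μs.
Propagation delays (d/s per hop): 120000, 1.74627, 1.64063 μs; sum = 120003 μs.
End-to-end = 121000 μs.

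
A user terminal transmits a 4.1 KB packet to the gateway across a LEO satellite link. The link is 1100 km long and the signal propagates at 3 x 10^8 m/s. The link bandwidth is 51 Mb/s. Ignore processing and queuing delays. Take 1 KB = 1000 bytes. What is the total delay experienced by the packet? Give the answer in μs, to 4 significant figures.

L = 32800 bits.
Transmission delay = L/R = 32800 / 51000000 = 643.137 μs.
Propagation delay = d/s = 1100000 m / 300000000 m/s = 3666.67 μs.
Total = 4310 μs.

4310 μs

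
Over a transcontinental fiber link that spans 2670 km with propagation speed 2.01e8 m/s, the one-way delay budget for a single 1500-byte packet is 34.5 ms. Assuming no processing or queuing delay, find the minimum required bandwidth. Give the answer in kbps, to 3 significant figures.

L = 12000 bits.
Propagation delay = 2670000 / 2.01e+08 = 13.2836 ms.
Transmission budget = 34.5 − 13.2836 = 21.2164 ms.
R ≥ L / t_tx = 12000 bits / 0.0212164 s = 566 kbps.

566 kbps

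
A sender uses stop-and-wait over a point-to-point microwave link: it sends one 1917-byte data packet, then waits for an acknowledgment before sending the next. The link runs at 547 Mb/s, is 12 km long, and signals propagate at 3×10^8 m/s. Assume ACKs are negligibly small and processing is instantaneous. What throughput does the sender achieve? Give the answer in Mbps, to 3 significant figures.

142 Mbps

t_tx = L/R = 15336/547000000 = 2.80366e-05 s.
t_prop = 12000/300000000 = 4e-05 s; RTT = 8e-05 s.
Cycle = t_tx + RTT = 0.000108037 s.
Throughput = L / cycle = 15336 / 0.000108037 = 142 Mbps.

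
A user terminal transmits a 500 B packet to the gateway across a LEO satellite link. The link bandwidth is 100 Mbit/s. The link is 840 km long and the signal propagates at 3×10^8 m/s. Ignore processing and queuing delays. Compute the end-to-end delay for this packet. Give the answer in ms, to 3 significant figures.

2.84 ms

L = 500 × 8 = 4000 bits.
Transmission delay = L/R = 4000 / 100000000 = 0.04 ms.
Propagation delay = d/s = 840000 m / 300000000 m/s = 2.8 ms.
Total = 2.84 ms.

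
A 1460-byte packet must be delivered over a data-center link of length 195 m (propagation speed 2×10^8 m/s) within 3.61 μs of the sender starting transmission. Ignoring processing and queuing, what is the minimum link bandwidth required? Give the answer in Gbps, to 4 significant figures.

L = 11680 bits.
Propagation delay = 195 / 200000000 = 0.975 μs.
Transmission budget = 3.61 − 0.975 = 2.635 μs.
R ≥ L / t_tx = 11680 bits / 2.635e-06 s = 4.433 Gbps.

4.433 Gbps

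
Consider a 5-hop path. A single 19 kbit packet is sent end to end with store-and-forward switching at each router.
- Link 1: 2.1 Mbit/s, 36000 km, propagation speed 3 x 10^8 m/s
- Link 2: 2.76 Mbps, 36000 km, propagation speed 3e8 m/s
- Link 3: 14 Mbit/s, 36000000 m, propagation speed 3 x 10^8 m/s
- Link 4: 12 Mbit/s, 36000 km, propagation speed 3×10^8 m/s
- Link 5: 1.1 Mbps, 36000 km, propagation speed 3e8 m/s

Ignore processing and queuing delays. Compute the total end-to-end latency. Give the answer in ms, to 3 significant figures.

636 ms

L = 19000 bits.
Transmission delays (L/R per hop): 9.04762, 6.88406, 1.35714, 1.58333, 17.2727 ms; sum = 36.1449 ms.
Propagation delays (d/s per hop): 120, 120, 120, 120, 120 ms; sum = 600 ms.
End-to-end = 636 ms.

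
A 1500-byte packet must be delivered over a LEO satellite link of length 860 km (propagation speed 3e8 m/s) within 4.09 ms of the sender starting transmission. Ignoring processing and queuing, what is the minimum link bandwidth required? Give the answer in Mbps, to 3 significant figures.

L = 12000 bits.
Propagation delay = 860000 / 300000000 = 2.86667 ms.
Transmission budget = 4.09 − 2.86667 = 1.22333 ms.
R ≥ L / t_tx = 12000 bits / 0.00122333 s = 9.81 Mbps.

9.81 Mbps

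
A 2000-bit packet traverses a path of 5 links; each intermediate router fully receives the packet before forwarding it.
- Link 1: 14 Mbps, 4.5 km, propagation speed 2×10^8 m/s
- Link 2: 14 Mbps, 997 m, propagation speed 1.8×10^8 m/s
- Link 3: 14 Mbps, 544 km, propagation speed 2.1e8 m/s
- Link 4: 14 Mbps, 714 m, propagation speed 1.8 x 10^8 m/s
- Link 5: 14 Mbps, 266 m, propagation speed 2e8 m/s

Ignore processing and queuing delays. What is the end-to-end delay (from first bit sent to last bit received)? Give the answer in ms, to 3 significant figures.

3.34 ms

Transmission delay per hop = L/R = 2000/14000000 = 0.142857 ms; 5 hops → 0.714286 ms.
Propagation delays (d/s per hop): 0.0225, 0.00553889, 2.59048, 0.00396667, 0.00133 ms; sum = 2.62381 ms.
End-to-end = 3.34 ms.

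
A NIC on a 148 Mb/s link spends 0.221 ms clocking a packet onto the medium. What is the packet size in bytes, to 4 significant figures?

L = R × t_tx = 148000000 b/s × 0.000221 s = 32708 bits.
In bytes: 32708 / 8 = 4089 bytes.

4089 bytes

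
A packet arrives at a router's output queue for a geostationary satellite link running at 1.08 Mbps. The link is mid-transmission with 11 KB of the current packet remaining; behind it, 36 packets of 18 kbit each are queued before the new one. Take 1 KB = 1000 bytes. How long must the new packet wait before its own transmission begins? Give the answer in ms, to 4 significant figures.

681.5 ms

Each queued packet: L/R = 18000/1080000 = 16.6667 ms.
36 queued → 600 ms.
Plus remaining 88000 bits of current packet: 81.4815 ms.
Queuing delay = 681.5 ms.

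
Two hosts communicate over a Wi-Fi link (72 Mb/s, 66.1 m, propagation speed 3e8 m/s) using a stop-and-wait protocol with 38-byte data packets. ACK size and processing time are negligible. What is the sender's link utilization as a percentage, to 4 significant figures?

90.55 %

t_tx = L/R = 304/72000000 = 4.22222e-06 s.
t_prop = 66.1/300000000 = 2.20333e-07 s; RTT = 4.40667e-07 s.
Cycle = t_tx + RTT = 4.66289e-06 s.
Utilization = t_tx / cycle = 4.22222e-06/4.66289e-06 = 90.55 %.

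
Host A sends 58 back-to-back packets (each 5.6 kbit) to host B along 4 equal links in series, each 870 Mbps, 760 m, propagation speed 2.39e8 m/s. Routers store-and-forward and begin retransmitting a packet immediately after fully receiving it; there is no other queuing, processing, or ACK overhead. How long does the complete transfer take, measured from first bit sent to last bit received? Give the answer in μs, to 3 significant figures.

405 μs

Per-hop transmission t_tx = L/R = 5600/870000000 = 6.43678 μs.
Per-hop propagation t_prop = 760/239000000 = 3.17992 μs.
Pipeline fill: first packet needs 4·t_tx to clear all hops; remaining 57 packets each add one t_tx.
Total = (4+58-1)·t_tx + 4·t_prop = 61·6.43678 + 4·3.17992 = 405 μs.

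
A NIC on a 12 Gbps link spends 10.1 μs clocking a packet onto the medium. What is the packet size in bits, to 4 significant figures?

L = R × t_tx = 12000000000 b/s × 1.01e-05 s = 121200 bits.

121200 bits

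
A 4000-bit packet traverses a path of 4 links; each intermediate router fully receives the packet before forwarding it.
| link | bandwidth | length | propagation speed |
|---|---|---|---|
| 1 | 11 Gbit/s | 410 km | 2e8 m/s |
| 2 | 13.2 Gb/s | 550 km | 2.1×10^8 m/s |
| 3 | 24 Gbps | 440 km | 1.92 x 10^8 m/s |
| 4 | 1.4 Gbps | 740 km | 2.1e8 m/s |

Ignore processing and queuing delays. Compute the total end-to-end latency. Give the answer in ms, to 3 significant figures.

Transmission delays (L/R per hop): 0.000363636, 0.00030303, 0.000166667, 0.00285714 ms; sum = 0.00369048 ms.
Propagation delays (d/s per hop): 2.05, 2.61905, 2.29167, 3.52381 ms; sum = 10.4845 ms.
End-to-end = 10.5 ms.

10.5 ms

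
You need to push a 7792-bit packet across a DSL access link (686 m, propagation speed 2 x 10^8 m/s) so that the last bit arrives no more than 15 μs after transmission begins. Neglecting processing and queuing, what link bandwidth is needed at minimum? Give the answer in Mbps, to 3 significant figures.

673 Mbps

Propagation delay = 686 / 200000000 = 3.43 μs.
Transmission budget = 15 − 3.43 = 11.57 μs.
R ≥ L / t_tx = 7792 bits / 1.157e-05 s = 673 Mbps.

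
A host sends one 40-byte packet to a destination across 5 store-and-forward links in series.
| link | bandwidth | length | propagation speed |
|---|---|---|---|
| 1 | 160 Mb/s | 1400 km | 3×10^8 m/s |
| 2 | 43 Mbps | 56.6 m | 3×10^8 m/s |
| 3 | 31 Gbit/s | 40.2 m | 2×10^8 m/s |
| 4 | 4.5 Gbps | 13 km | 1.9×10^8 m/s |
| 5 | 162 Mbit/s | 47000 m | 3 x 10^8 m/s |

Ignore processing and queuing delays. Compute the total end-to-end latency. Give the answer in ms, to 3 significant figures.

L = 40 × 8 = 320 bits.
Transmission delays (L/R per hop): 0.002, 0.00744186, 1.03226e-05, 7.11111e-05, 0.00197531 ms; sum = 0.0114986 ms.
Propagation delays (d/s per hop): 4.66667, 0.000188667, 0.000201, 0.0684211, 0.156667 ms; sum = 4.89214 ms.
End-to-end = 4.90 ms.

4.90 ms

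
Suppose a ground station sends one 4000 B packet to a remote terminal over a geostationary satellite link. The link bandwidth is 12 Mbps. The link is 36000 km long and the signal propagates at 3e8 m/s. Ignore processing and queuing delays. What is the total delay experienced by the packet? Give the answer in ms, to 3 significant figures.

L = 4000 × 8 = 32000 bits.
Transmission delay = L/R = 32000 / 12000000 = 2.66667 ms.
Propagation delay = d/s = 36000000 m / 300000000 m/s = 120 ms.
Total = 123 ms.

123 ms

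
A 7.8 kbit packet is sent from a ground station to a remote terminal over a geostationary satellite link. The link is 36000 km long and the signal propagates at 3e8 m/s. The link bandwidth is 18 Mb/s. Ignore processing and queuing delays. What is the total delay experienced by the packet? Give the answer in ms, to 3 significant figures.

120 ms

L = 7800 bits.
Transmission delay = L/R = 7800 / 18000000 = 0.433333 ms.
Propagation delay = d/s = 36000000 m / 300000000 m/s = 120 ms.
Total = 120 ms.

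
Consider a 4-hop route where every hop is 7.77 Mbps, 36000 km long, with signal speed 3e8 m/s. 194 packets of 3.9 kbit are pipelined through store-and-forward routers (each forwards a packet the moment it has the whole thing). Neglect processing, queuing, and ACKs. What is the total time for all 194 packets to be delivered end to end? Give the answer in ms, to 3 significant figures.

579 ms

Per-hop transmission t_tx = L/R = 3900/7770000 = 0.501931 ms.
Per-hop propagation t_prop = 36000000/300000000 = 120 ms.
Pipeline fill: first packet needs 4·t_tx to clear all hops; remaining 193 packets each add one t_tx.
Total = (4+194-1)·t_tx + 4·t_prop = 197·0.501931 + 4·120 = 579 ms.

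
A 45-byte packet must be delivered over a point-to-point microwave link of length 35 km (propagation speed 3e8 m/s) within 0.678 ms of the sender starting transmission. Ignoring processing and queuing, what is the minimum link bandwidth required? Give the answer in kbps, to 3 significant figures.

641 kbps

L = 360 bits.
Propagation delay = 35000 / 300000000 = 0.116667 ms.
Transmission budget = 0.678 − 0.116667 = 0.561333 ms.
R ≥ L / t_tx = 360 bits / 0.000561333 s = 641 kbps.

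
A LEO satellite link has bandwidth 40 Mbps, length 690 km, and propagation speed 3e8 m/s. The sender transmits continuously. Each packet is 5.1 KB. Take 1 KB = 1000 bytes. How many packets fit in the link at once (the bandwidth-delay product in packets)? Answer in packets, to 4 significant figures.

2.255 packets

Propagation delay = 690000 / 300000000 = 0.0023 s.
BDP = R × t_prop = 40000000 × 0.0023 = 92000 bits.
In packets of 40800 bits: 2.255 packets.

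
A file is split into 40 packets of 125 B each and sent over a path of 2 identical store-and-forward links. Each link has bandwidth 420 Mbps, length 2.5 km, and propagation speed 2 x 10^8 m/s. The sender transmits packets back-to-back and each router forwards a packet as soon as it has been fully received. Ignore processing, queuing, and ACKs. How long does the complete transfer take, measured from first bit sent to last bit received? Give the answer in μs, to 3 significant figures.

123 μs

Per-hop transmission t_tx = L/R = 1000/420000000 = 2.38095 μs.
Per-hop propagation t_prop = 2500/200000000 = 12.5 μs.
Pipeline fill: first packet needs 2·t_tx to clear all hops; remaining 39 packets each add one t_tx.
Total = (2+40-1)·t_tx + 2·t_prop = 41·2.38095 + 2·12.5 = 123 μs.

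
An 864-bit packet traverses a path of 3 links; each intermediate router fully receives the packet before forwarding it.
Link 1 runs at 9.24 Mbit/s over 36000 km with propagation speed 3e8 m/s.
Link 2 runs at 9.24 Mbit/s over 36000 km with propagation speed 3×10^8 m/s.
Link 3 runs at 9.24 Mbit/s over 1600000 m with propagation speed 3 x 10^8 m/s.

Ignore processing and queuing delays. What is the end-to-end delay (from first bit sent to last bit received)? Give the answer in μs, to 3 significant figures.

Transmission delay per hop = L/R = 864/9240000 = 93.5065 μs; 3 hops → 280.519 μs.
Propagation delays (d/s per hop): 120000, 120000, 5333.33 μs; sum = 245333 μs.
End-to-end = 246000 μs.

246000 μs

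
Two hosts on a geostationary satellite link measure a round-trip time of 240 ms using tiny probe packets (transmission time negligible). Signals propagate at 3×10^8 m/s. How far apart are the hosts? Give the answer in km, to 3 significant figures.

36000 km

One-way propagation = RTT/2 = 120 ms.
d = s × t = 300000000 × 0.12 = 36000 km.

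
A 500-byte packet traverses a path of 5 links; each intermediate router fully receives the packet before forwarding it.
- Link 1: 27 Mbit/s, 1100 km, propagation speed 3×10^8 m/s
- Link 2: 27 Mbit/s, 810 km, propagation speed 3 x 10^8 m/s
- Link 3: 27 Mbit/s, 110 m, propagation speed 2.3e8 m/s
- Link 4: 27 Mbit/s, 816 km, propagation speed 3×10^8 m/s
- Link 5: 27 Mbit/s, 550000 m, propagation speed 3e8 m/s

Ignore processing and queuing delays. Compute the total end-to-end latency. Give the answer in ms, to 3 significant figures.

L = 500 × 8 = 4000 bits.
Transmission delay per hop = L/R = 4000/27000000 = 0.148148 ms; 5 hops → 0.740741 ms.
Propagation delays (d/s per hop): 3.66667, 2.7, 0.000478261, 2.72, 1.83333 ms; sum = 10.9205 ms.
End-to-end = 11.7 ms.

11.7 ms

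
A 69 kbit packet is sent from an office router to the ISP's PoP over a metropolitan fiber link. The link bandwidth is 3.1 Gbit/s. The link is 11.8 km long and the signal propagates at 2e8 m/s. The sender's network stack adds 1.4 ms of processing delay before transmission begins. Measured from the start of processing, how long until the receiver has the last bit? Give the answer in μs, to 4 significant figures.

L = 69000 bits.
Transmission delay = L/R = 69000 / 3100000000 = 22.2581 μs.
Propagation delay = d/s = 11800 m / 200000000 m/s = 59 μs.
Plus processing delay 1.4 ms = 1400 μs.
Total = 1481 μs.

1481 μs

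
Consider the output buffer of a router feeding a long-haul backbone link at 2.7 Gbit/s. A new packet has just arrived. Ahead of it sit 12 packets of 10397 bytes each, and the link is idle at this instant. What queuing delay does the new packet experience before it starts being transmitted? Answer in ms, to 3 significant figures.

Each queued packet: L/R = 83176/2700000000 = 0.0308059 ms.
12 queued → 0.369671 ms.
Queuing delay = 0.370 ms.

0.370 ms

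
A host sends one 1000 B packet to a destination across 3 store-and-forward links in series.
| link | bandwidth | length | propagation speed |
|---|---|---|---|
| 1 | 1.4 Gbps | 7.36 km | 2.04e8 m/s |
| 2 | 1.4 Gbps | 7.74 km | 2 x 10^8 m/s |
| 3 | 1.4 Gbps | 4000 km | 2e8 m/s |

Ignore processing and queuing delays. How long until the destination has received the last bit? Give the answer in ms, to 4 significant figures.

20.09 ms

L = 1000 × 8 = 8000 bits.
Transmission delay per hop = L/R = 8000/1400000000 = 0.00571429 ms; 3 hops → 0.0171429 ms.
Propagation delays (d/s per hop): 0.0360784, 0.0387, 20 ms; sum = 20.0748 ms.
End-to-end = 20.09 ms.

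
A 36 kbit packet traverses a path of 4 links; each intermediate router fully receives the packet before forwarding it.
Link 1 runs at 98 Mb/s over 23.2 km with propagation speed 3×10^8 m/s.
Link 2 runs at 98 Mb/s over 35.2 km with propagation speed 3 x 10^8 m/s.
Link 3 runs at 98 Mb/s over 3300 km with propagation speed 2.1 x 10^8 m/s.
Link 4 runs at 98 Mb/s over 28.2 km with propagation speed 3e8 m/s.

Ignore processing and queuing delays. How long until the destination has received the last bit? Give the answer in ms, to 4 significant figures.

17.47 ms

L = 36000 bits.
Transmission delay per hop = L/R = 36000/98000000 = 0.367347 ms; 4 hops → 1.46939 ms.
Propagation delays (d/s per hop): 0.0773333, 0.117333, 15.7143, 0.094 ms; sum = 16.003 ms.
End-to-end = 17.47 ms.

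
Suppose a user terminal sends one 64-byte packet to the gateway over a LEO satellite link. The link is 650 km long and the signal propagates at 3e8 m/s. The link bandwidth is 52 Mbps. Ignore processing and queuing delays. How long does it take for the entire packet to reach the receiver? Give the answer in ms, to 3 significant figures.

L = 64 × 8 = 512 bits.
Transmission delay = L/R = 512 / 52000000 = 0.00984615 ms.
Propagation delay = d/s = 650000 m / 300000000 m/s = 2.16667 ms.
Total = 2.18 ms.

2.18 ms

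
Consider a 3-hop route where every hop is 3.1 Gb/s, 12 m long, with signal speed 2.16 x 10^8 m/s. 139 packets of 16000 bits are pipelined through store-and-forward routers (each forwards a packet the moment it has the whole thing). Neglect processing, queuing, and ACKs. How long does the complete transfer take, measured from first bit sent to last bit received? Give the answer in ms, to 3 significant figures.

Per-hop transmission t_tx = L/R = 16000/3100000000 = 0.00516129 ms.
Per-hop propagation t_prop = 12/216000000 = 5.55556e-05 ms.
Pipeline fill: first packet needs 3·t_tx to clear all hops; remaining 138 packets each add one t_tx.
Total = (3+139-1)·t_tx + 3·t_prop = 141·0.00516129 + 3·5.55556e-05 = 0.728 ms.

0.728 ms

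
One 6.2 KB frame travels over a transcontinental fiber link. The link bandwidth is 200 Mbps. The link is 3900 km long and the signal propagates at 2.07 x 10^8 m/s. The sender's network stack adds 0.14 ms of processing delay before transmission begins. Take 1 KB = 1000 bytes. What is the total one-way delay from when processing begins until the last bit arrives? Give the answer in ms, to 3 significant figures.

L = 49600 bits.
Transmission delay = L/R = 49600 / 200000000 = 0.248 ms.
Propagation delay = d/s = 3900000 m / 2.07e+08 m/s = 18.8406 ms.
Plus processing delay 0.14 ms = 0.14 ms.
Total = 19.2 ms.

19.2 ms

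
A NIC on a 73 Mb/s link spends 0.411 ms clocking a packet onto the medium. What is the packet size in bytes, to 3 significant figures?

L = R × t_tx = 73000000 b/s × 0.000411 s = 30003 bits.
In bytes: 30003 / 8 = 3750 bytes.

3750 bytes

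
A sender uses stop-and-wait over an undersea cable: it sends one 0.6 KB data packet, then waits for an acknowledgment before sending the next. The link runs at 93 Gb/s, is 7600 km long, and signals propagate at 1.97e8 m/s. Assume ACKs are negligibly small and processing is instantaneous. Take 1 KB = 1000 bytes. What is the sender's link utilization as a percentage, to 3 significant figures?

t_tx = L/R = 4800/93000000000 = 5.16129e-08 s.
t_prop = 7600000/197000000 = 0.0385787 s; RTT = 0.0771574 s.
Cycle = t_tx + RTT = 0.0771574 s.
Utilization = t_tx / cycle = 5.16129e-08/0.0771574 = 0.0000669 %.

0.0000669 %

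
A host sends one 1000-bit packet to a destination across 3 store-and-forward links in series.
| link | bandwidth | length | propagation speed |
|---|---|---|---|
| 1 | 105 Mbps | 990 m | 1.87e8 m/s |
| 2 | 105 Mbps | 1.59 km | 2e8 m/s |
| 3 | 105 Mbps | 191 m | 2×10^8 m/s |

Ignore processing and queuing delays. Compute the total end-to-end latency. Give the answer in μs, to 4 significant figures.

42.77 μs

Transmission delay per hop = L/R = 1000/105000000 = 9.52381 μs; 3 hops → 28.5714 μs.
Propagation delays (d/s per hop): 5.29412, 7.95, 0.955 μs; sum = 14.1991 μs.
End-to-end = 42.77 μs.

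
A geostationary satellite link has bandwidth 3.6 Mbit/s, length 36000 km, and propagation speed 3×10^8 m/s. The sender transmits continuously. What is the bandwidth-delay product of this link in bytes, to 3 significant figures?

54000 bytes

Propagation delay = 36000000 / 300000000 = 0.12 s.
BDP = R × t_prop = 3600000 × 0.12 = 432000 bits.
In bytes: 432000/8 = 54000 bytes.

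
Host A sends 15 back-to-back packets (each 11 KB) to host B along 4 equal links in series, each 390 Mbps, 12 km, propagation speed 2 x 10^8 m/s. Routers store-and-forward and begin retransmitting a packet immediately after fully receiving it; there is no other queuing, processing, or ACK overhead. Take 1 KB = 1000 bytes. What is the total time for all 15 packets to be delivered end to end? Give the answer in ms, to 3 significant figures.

4.30 ms

Per-hop transmission t_tx = L/R = 88000/390000000 = 0.225641 ms.
Per-hop propagation t_prop = 12000/200000000 = 0.06 ms.
Pipeline fill: first packet needs 4·t_tx to clear all hops; remaining 14 packets each add one t_tx.
Total = (4+15-1)·t_tx + 4·t_prop = 18·0.225641 + 4·0.06 = 4.30 ms.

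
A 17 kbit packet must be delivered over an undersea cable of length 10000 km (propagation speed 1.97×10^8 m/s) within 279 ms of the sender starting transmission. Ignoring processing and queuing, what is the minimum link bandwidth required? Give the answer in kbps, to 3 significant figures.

Propagation delay = 10000000 / 197000000 = 50.7614 ms.
Transmission budget = 279 − 50.7614 = 228.239 ms.
R ≥ L / t_tx = 17000 bits / 0.228239 s = 74.5 kbps.

74.5 kbps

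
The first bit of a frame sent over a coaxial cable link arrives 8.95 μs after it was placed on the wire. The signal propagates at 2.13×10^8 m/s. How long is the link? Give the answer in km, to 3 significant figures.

1.91 km

d = s × t_prop = 213000000 × 8.95e-06 = 1.91 km.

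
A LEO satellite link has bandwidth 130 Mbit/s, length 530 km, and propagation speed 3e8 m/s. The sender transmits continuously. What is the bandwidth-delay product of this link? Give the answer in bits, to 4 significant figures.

229700 bits

Propagation delay = 530000 / 300000000 = 0.00176667 s.
BDP = R × t_prop = 130000000 × 0.00176667 = 229667 bits.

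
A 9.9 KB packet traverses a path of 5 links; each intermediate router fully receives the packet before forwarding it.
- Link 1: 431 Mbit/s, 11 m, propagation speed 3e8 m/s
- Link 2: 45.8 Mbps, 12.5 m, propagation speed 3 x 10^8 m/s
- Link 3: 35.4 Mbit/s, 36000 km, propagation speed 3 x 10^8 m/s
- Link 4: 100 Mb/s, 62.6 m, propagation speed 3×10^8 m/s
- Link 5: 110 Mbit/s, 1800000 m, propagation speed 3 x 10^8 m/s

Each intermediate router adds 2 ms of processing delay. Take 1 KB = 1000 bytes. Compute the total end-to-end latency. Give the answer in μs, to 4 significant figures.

L = 79200 bits.
Transmission delays (L/R per hop): 183.759, 1729.26, 2237.29, 792, 720 μs; sum = 5662.3 μs.
Propagation delays (d/s per hop): 0.0366667, 0.0416667, 120000, 0.208667, 6000 μs; sum = 126000 μs.
Processing at 4 router(s): 4 × 2 ms = 8000 μs.
End-to-end = 139700 μs.

139700 μs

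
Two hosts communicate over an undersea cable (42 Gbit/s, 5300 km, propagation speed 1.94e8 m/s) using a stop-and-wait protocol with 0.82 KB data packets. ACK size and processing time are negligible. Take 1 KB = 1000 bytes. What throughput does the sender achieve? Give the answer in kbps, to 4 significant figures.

t_tx = L/R = 6560/42000000000 = 1.5619e-07 s.
t_prop = 5300000/194000000 = 0.0273196 s; RTT = 0.0546392 s.
Cycle = t_tx + RTT = 0.0546393 s.
Throughput = L / cycle = 6560 / 0.0546393 = 120.1 kbps.

120.1 kbps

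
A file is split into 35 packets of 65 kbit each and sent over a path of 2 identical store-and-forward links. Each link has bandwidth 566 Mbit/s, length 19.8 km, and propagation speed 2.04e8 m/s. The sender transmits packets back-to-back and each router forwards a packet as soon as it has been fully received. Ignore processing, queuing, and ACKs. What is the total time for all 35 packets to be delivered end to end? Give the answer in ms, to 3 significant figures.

Per-hop transmission t_tx = L/R = 65000/566000000 = 0.114841 ms.
Per-hop propagation t_prop = 19800/204000000 = 0.0970588 ms.
Pipeline fill: first packet needs 2·t_tx to clear all hops; remaining 34 packets each add one t_tx.
Total = (2+35-1)·t_tx + 2·t_prop = 36·0.114841 + 2·0.0970588 = 4.33 ms.

4.33 ms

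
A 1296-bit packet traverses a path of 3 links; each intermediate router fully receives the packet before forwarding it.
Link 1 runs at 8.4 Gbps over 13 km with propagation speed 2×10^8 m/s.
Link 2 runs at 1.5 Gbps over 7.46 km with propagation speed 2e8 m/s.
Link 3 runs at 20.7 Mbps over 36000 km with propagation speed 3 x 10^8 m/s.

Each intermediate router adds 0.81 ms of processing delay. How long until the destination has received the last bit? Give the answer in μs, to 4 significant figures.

Transmission delays (L/R per hop): 0.154286, 0.864, 62.6087 μs; sum = 63.627 μs.
Propagation delays (d/s per hop): 65, 37.3, 120000 μs; sum = 120102 μs.
Processing at 2 router(s): 2 × 0.81 ms = 1620 μs.
End-to-end = 121800 μs.

121800 μs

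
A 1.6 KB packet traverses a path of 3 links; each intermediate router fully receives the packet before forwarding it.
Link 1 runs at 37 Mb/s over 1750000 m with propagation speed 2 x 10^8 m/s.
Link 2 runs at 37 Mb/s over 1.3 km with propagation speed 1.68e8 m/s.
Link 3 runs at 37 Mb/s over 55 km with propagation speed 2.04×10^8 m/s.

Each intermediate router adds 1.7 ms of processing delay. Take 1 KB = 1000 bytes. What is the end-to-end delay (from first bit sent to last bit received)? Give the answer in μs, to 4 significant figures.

L = 12800 bits.
Transmission delay per hop = L/R = 12800/37000000 = 345.946 μs; 3 hops → 1037.84 μs.
Propagation delays (d/s per hop): 8750, 7.7381, 269.608 μs; sum = 9027.35 μs.
Processing at 2 router(s): 2 × 1.7 ms = 3400 μs.
End-to-end = 13470 μs.

13470 μs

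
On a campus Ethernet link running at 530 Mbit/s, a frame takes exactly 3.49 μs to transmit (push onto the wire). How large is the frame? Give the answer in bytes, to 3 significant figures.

L = R × t_tx = 530000000 b/s × 3.49e-06 s = 1849.7 bits.
In bytes: 1849.7 / 8 = 231 bytes.

231 bytes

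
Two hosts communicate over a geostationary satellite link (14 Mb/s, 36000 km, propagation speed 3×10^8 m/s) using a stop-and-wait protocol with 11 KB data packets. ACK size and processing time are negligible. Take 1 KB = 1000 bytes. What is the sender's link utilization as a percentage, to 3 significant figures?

t_tx = L/R = 88000/14000000 = 0.00628571 s.
t_prop = 36000000/300000000 = 0.12 s; RTT = 0.24 s.
Cycle = t_tx + RTT = 0.246286 s.
Utilization = t_tx / cycle = 0.00628571/0.246286 = 2.55 %.

2.55 %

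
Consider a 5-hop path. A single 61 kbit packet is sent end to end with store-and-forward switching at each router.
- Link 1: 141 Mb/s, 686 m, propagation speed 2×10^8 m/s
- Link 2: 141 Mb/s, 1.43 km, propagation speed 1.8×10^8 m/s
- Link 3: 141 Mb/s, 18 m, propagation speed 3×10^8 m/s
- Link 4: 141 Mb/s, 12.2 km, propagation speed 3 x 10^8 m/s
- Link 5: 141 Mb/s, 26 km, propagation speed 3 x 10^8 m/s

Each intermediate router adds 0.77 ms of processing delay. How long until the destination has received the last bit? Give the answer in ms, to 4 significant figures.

5.382 ms

L = 61000 bits.
Transmission delay per hop = L/R = 61000/141000000 = 0.432624 ms; 5 hops → 2.16312 ms.
Propagation delays (d/s per hop): 0.00343, 0.00794444, 6e-05, 0.0406667, 0.0866667 ms; sum = 0.138768 ms.
Processing at 4 router(s): 4 × 0.77 ms = 3.08 ms.
End-to-end = 5.382 ms.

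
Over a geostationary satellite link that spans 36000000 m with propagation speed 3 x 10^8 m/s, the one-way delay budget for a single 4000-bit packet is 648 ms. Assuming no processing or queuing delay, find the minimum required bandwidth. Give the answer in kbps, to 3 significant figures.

7.58 kbps

Propagation delay = 36000000 / 300000000 = 120 ms.
Transmission budget = 648 − 120 = 528 ms.
R ≥ L / t_tx = 4000 bits / 0.528 s = 7.58 kbps.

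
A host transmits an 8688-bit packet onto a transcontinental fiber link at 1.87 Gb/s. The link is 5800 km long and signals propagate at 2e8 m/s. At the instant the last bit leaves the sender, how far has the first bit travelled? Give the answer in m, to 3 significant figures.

t_tx = L/R = 8688/1870000000 = 4.64599e-06 s.
Distance = s × t_tx = 200000000 × 4.64599e-06 = 929 m.

929 m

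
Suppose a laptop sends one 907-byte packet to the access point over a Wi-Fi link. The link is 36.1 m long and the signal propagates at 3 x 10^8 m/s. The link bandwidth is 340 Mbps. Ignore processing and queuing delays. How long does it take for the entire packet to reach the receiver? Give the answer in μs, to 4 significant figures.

L = 907 × 8 = 7256 bits.
Transmission delay = L/R = 7256 / 340000000 = 21.3412 μs.
Propagation delay = d/s = 36.1 m / 300000000 m/s = 0.120333 μs.
Total = 21.46 μs.

21.46 μs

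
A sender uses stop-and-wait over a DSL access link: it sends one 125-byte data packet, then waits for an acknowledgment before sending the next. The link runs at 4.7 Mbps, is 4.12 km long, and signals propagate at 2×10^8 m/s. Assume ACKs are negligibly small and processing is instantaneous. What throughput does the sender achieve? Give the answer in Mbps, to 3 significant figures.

t_tx = L/R = 1000/4700000 = 0.000212766 s.
t_prop = 4120/200000000 = 2.06e-05 s; RTT = 4.12e-05 s.
Cycle = t_tx + RTT = 0.000253966 s.
Throughput = L / cycle = 1000 / 0.000253966 = 3.94 Mbps.

3.94 Mbps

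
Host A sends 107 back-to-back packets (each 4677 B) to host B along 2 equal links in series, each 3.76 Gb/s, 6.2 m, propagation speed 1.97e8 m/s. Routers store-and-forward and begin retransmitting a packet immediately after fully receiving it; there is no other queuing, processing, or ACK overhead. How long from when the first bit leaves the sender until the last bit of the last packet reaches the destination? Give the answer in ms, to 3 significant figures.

1.07 ms

Per-hop transmission t_tx = L/R = 37416/3760000000 = 0.00995106 ms.
Per-hop propagation t_prop = 6.2/197000000 = 3.14721e-05 ms.
Pipeline fill: first packet needs 2·t_tx to clear all hops; remaining 106 packets each add one t_tx.
Total = (2+107-1)·t_tx + 2·t_prop = 108·0.00995106 + 2·3.14721e-05 = 1.07 ms.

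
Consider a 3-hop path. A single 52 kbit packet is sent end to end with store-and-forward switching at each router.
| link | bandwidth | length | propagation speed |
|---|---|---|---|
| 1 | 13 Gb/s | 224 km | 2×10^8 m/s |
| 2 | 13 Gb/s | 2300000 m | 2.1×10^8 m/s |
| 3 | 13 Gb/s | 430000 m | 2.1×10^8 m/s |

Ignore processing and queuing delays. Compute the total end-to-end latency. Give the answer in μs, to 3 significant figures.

14100 μs

L = 52000 bits.
Transmission delay per hop = L/R = 52000/13000000000 = 4 μs; 3 hops → 12 μs.
Propagation delays (d/s per hop): 1120, 10952.4, 2047.62 μs; sum = 14120 μs.
End-to-end = 14100 μs.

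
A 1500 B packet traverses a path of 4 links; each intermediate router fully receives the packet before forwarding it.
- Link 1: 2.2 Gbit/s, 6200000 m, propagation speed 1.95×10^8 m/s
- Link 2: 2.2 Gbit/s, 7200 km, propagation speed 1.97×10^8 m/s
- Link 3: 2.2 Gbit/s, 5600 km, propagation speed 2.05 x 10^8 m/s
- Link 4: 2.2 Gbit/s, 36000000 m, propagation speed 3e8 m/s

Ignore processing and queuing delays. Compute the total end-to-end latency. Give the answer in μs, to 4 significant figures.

215700 μs

L = 1500 × 8 = 12000 bits.
Transmission delay per hop = L/R = 12000/2200000000 = 5.45455 μs; 4 hops → 21.8182 μs.
Propagation delays (d/s per hop): 31794.9, 36548.2, 27317.1, 120000 μs; sum = 215660 μs.
End-to-end = 215700 μs.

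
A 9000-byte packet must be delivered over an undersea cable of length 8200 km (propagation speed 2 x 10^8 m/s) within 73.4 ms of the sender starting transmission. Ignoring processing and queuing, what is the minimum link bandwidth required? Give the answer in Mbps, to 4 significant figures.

L = 72000 bits.
Propagation delay = 8200000 / 200000000 = 41 ms.
Transmission budget = 73.4 − 41 = 32.4 ms.
R ≥ L / t_tx = 72000 bits / 0.0324 s = 2.222 Mbps.

2.222 Mbps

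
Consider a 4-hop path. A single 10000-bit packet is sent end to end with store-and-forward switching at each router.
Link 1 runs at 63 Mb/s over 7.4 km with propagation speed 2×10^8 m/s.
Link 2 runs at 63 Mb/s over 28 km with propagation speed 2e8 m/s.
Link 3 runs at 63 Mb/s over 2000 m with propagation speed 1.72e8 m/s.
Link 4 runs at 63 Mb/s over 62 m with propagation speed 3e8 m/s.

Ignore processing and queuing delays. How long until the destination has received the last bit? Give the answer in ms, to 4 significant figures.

Transmission delay per hop = L/R = 10000/63000000 = 0.15873 ms; 4 hops → 0.634921 ms.
Propagation delays (d/s per hop): 0.037, 0.14, 0.0116279, 0.000206667 ms; sum = 0.188835 ms.
End-to-end = 0.8238 ms.

0.8238 ms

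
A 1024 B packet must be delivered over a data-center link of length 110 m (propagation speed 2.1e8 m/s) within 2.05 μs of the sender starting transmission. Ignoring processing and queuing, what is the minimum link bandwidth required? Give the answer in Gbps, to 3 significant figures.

5.37 Gbps

L = 8192 bits.
Propagation delay = 110 / 210000000 = 0.52381 μs.
Transmission budget = 2.05 − 0.52381 = 1.52619 μs.
R ≥ L / t_tx = 8192 bits / 1.52619e-06 s = 5.37 Gbps.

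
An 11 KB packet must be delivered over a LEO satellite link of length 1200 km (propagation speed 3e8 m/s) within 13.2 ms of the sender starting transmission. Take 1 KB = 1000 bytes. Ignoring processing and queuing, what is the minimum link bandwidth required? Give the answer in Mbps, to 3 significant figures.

9.57 Mbps

L = 88000 bits.
Propagation delay = 1200000 / 300000000 = 4 ms.
Transmission budget = 13.2 − 4 = 9.2 ms.
R ≥ L / t_tx = 88000 bits / 0.0092 s = 9.57 Mbps.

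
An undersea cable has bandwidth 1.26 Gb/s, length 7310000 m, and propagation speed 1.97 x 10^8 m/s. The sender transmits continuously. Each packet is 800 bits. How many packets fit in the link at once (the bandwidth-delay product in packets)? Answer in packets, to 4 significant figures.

58440 packets

Propagation delay = 7310000 / 197000000 = 0.0371066 s.
BDP = R × t_prop = 1260000000 × 0.0371066 = 46754300 bits.
In packets of 800 bits: 58440 packets.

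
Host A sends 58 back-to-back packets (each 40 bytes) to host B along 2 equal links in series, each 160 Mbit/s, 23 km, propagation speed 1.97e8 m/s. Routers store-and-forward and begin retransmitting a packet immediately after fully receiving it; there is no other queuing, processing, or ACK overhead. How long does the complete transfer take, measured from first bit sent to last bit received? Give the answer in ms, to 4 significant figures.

0.3515 ms

Per-hop transmission t_tx = L/R = 320/160000000 = 0.002 ms.
Per-hop propagation t_prop = 23000/197000000 = 0.116751 ms.
Pipeline fill: first packet needs 2·t_tx to clear all hops; remaining 57 packets each add one t_tx.
Total = (2+58-1)·t_tx + 2·t_prop = 59·0.002 + 2·0.116751 = 0.3515 ms.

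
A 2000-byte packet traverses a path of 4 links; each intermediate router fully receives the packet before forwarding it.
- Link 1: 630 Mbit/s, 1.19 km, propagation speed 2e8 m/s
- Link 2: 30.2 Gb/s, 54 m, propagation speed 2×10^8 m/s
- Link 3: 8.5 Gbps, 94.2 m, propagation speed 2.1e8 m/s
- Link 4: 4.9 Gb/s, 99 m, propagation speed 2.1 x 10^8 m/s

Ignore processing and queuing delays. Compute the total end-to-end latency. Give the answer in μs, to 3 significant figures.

38.2 μs

L = 2000 × 8 = 16000 bits.
Transmission delays (L/R per hop): 25.3968, 0.529801, 1.88235, 3.26531 μs; sum = 31.0743 μs.
Propagation delays (d/s per hop): 5.95, 0.27, 0.448571, 0.471429 μs; sum = 7.14 μs.
End-to-end = 38.2 μs.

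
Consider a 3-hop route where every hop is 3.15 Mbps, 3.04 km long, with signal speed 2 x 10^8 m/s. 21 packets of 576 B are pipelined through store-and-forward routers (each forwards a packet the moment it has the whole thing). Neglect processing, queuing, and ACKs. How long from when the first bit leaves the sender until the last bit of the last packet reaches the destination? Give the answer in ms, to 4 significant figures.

Per-hop transmission t_tx = L/R = 4608/3150000 = 1.46286 ms.
Per-hop propagation t_prop = 3040/200000000 = 0.0152 ms.
Pipeline fill: first packet needs 3·t_tx to clear all hops; remaining 20 packets each add one t_tx.
Total = (3+21-1)·t_tx + 3·t_prop = 23·1.46286 + 3·0.0152 = 33.69 ms.

33.69 ms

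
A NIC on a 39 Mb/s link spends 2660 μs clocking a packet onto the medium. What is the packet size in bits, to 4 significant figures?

L = R × t_tx = 39000000 b/s × 0.00266 s = 103740 bits.

103700 bits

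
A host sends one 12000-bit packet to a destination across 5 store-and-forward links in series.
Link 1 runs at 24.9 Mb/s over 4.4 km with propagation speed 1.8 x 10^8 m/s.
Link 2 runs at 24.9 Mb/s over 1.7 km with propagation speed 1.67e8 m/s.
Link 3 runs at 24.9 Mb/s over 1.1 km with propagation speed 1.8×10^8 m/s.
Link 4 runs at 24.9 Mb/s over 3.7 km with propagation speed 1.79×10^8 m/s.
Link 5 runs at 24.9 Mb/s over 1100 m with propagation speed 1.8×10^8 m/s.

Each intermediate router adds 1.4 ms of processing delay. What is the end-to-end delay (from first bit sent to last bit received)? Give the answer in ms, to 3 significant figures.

Transmission delay per hop = L/R = 12000/24900000 = 0.481928 ms; 5 hops → 2.40964 ms.
Propagation delays (d/s per hop): 0.0244444, 0.0101796, 0.00611111, 0.0206704, 0.00611111 ms; sum = 0.0675167 ms.
Processing at 4 router(s): 4 × 1.4 ms = 5.6 ms.
End-to-end = 8.08 ms.

8.08 ms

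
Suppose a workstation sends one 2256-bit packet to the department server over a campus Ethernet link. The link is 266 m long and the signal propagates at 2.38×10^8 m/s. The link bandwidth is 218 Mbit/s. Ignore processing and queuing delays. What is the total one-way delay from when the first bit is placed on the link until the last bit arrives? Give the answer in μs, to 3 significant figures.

Transmission delay = L/R = 2256 / 218000000 = 10.3486 μs.
Propagation delay = d/s = 266 m / 238000000 m/s = 1.11765 μs.
Total = 11.5 μs.

11.5 μs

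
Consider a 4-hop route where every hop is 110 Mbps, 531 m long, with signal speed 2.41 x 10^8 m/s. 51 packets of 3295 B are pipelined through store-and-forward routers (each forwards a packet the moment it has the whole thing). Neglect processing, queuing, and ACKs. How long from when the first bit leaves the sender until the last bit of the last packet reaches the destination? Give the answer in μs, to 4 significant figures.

12950 μs

Per-hop transmission t_tx = L/R = 26360/110000000 = 239.636 μs.
Per-hop propagation t_prop = 531/241000000 = 2.20332 μs.
Pipeline fill: first packet needs 4·t_tx to clear all hops; remaining 50 packets each add one t_tx.
Total = (4+51-1)·t_tx + 4·t_prop = 54·239.636 + 4·2.20332 = 12950 μs.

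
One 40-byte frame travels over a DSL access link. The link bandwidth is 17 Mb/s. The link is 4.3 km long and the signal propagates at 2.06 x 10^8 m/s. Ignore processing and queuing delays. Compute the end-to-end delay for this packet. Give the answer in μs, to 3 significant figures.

39.7 μs

L = 40 × 8 = 320 bits.
Transmission delay = L/R = 320 / 17000000 = 18.8235 μs.
Propagation delay = d/s = 4300 m / 206000000 m/s = 20.8738 μs.
Total = 39.7 μs.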